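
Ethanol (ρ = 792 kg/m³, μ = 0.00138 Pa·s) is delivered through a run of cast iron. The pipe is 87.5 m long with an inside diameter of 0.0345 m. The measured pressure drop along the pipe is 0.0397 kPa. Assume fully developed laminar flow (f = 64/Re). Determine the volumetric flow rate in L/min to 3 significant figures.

Q ≈ 0.686 L/min

For laminar flow, f = 64/Re with Re = ρVD/μ, so Darcy-Weisbach reduces to ΔP = 32μLV/D². Solving for V: V = ΔP·D²/(32μL) = 39.7·(0.0345)²/(32·0.00138·87.5) = 0.01223 m/s.
Check: Re = ρVD/μ = 792·0.01223·0.0345/0.00138 = 242.1 < 2300, so the laminar assumption holds.
Q = V·A = 0.01223·(π/4·0.0345²) = 1.143e-05 m³/s = 0.686 L/min.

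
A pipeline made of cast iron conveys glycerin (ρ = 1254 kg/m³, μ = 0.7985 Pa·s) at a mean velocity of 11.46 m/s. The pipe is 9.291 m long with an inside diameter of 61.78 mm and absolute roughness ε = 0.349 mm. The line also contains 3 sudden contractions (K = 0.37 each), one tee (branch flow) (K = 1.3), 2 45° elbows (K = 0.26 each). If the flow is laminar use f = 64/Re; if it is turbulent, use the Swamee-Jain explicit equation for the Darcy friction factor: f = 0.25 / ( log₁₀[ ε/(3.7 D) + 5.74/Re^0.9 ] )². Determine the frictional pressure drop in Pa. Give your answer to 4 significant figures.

Reynolds number Re = ρVD/μ = 1254 · 11.46 · 0.06178 / 0.798 = 1112.
Re < 2300 → laminar flow, so f = 64/Re = 64/1112 = 0.05756 (the turbulent correlation is not needed).
Total minor-loss coefficient ΣK = 3·0.37 + 1·1.3 + 2·0.26 = 2.93.
ΔP = [f·L/D + ΣK]·(ρV²/2) = [0.05756·9.291/0.06178 + 2.93]·(1254·11.46²/2) = [8.656 + 2.93]·8.234e+04 = 9.541e+05 Pa.

ΔP ≈ 954100 Pa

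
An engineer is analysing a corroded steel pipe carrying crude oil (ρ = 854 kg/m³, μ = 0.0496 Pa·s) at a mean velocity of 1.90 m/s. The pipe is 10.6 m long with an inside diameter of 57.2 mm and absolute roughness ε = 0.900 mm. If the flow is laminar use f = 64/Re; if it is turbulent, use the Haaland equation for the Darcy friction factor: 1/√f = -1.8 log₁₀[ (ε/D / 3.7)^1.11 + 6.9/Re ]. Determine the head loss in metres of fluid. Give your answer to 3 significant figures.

Reynolds number Re = ρVD/μ = 854 · 1.9 · 0.0572 / 0.0496 = 1871.
Re < 2300 → laminar flow, so f = 64/Re = 64/1871 = 0.0342 (the turbulent correlation is not needed).
Darcy-Weisbach: ΔP = f(L/D)(ρV²/2) = 0.0342·(10.6/0.0572)·(854·1.9²/2) = 0.0342·185.3·1541 = 9770 Pa.
Head loss h_f = ΔP/(ρg) = 9770/(854·9.81) = 1.17 m.

h_f ≈ 1.17 m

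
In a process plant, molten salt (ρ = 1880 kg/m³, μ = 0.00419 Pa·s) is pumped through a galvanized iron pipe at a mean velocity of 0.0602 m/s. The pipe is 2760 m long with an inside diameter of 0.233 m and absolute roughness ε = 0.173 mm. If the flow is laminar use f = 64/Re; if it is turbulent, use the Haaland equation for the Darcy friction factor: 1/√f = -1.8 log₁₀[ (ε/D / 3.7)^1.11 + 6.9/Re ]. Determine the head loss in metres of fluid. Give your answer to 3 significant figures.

h_f ≈ 0.0787 m

Reynolds number Re = ρVD/μ = 1880 · 0.0602 · 0.233 / 0.00419 = 6294.
Re > 4000 → turbulent. Relative roughness ε/D = 0.000173/0.233 = 0.000742. Haaland: 1/√f = -1.8 log₁₀[(0.000742/3.7)^1.11 + 6.9/6294] = -1.8 log₁₀[7.87e-05 + 0.0011] = 5.274, so f = 0.03595.
Darcy-Weisbach: ΔP = f(L/D)(ρV²/2) = 0.03595·(2760/0.233)·(1880·0.0602²/2) = 0.03595·1.185e+04·3.407 = 1451 Pa.
Head loss h_f = ΔP/(ρg) = 1451/(1880·9.81) = 0.0787 m.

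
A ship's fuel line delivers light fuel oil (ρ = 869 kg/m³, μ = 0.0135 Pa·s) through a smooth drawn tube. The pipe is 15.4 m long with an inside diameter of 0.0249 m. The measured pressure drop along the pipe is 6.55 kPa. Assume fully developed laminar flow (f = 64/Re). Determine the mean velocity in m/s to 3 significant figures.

V ≈ 0.610 m/s

For laminar flow, f = 64/Re with Re = ρVD/μ, so Darcy-Weisbach reduces to ΔP = 32μLV/D². Solving for V: V = ΔP·D²/(32μL) = 6550·(0.0249)²/(32·0.0135·15.4) = 0.6104 m/s.
Check: Re = ρVD/μ = 869·0.6104·0.0249/0.0135 = 978.4 < 2300, so the laminar assumption holds.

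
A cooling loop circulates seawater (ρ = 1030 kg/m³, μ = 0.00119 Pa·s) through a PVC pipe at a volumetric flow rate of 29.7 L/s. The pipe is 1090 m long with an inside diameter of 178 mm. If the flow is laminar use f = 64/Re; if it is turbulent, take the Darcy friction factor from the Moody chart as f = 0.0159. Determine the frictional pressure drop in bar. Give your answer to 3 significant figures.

ΔP ≈ 0.714 bar

Q = 29.7 L/s = 29.7/1000 = 0.0297 m³/s.
Cross-sectional area A = πD²/4 = π(0.178)²/4 = 0.02488 m²; mean velocity V = Q/A = 0.0297/0.02488 = 1.194 m/s.
Reynolds number Re = ρVD/μ = 1030 · 1.194 · 0.178 / 0.00119 = 1.839e+05.
Re > 4000 → turbulent; use the Moody-chart value f = 0.0159.
Darcy-Weisbach: ΔP = f(L/D)(ρV²/2) = 0.0159·(1090/0.178)·(1030·1.194²/2) = 0.0159·6124·733.6 = 7.143e+04 Pa.
ΔP = 7.143e+04 Pa = 0.714 bar.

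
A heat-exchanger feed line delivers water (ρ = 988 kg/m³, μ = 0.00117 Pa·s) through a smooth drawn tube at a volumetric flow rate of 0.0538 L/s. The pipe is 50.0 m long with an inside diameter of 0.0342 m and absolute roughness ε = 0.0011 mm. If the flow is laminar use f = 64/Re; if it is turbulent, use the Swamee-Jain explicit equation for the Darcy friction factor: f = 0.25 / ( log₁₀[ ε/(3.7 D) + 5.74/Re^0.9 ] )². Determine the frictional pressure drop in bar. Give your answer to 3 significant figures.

ΔP ≈ 9.37×10^-4 bar

Q = 0.0538 L/s = 0.0538/1000 = 5.38e-05 m³/s.
Cross-sectional area A = πD²/4 = π(0.0342)²/4 = 0.0009186 m²; mean velocity V = Q/A = 5.38e-05/0.0009186 = 0.05857 m/s.
Reynolds number Re = ρVD/μ = 988 · 0.05857 · 0.0342 / 0.00117 = 1691.
Re < 2300 → laminar flow, so f = 64/Re = 64/1691 = 0.03784 (the turbulent correlation is not needed).
Darcy-Weisbach: ΔP = f(L/D)(ρV²/2) = 0.03784·(50/0.0342)·(988·0.05857²/2) = 0.03784·1462·1.694 = 93.73 Pa.
ΔP = 93.73 Pa = 9.37×10^-4 bar.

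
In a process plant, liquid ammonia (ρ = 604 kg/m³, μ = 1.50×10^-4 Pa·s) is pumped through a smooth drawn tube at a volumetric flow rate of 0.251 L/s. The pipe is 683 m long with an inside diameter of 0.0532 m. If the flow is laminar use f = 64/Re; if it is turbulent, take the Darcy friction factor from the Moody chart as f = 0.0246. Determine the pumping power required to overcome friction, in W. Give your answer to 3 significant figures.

P ≈ 0.305 W

Q = 0.251 L/s = 0.251/1000 = 0.000251 m³/s.
Cross-sectional area A = πD²/4 = π(0.0532)²/4 = 0.002223 m²; mean velocity V = Q/A = 0.000251/0.002223 = 0.1129 m/s.
Reynolds number Re = ρVD/μ = 604 · 0.1129 · 0.0532 / 0.00015 = 2.419e+04.
Re > 4000 → turbulent; use the Moody-chart value f = 0.0246.
Darcy-Weisbach: ΔP = f(L/D)(ρV²/2) = 0.0246·(683/0.0532)·(604·0.1129²/2) = 0.0246·1.284e+04·3.851 = 1216 Pa.
Pumping power P = QΔP = 0.000251·1216 = 0.3052 W = 0.305 W.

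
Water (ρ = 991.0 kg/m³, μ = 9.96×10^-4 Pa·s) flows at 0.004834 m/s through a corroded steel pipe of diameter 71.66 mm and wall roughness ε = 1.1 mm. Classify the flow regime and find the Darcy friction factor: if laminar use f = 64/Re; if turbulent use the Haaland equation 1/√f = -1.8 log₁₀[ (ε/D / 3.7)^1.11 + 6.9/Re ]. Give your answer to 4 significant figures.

Re = ρVD/μ = 991·0.004834·0.07166/0.000996 = 344.7.
Re < 2300 → laminar, so f = 64/Re = 0.1857 (roughness is irrelevant in laminar flow).

f ≈ 0.1857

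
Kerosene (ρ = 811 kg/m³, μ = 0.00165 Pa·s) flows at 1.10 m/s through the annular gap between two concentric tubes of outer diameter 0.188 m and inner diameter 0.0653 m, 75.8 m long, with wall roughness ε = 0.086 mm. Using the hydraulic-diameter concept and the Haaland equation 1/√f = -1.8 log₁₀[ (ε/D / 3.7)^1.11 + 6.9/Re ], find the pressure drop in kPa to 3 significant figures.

ΔP ≈ 6.65 kPa

Hydraulic diameter D_h = 4A/P = D_o - D_i = 0.188 - 0.0653 = 0.1227 m.
Re = ρVD_h/μ = 811·1.1·0.1227/0.00165 = 6.634e+04.
ε/D_h = 8.6e-05/0.1227 = 0.000701; Haaland gives 1/√f = -1.8 log₁₀[7.38e-05+0.000104] = 6.75, so f = 0.02195.
ΔP = f(L/D_h)(ρV²/2) = 0.02195·75.8/0.1227·490.7 = 6652 Pa.
ΔP = 6.65 kPa.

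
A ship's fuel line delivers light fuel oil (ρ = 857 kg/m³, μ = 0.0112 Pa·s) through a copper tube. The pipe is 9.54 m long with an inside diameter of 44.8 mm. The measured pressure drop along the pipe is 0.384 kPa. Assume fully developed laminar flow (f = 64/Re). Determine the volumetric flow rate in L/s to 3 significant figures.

Q ≈ 0.355 L/s

For laminar flow, f = 64/Re with Re = ρVD/μ, so Darcy-Weisbach reduces to ΔP = 32μLV/D². Solving for V: V = ΔP·D²/(32μL) = 384·(0.0448)²/(32·0.0112·9.54) = 0.2254 m/s.
Check: Re = ρVD/μ = 857·0.2254·0.0448/0.0112 = 772.7 < 2300, so the laminar assumption holds.
Q = V·A = 0.2254·(π/4·0.0448²) = 0.0003553 m³/s = 0.355 L/s.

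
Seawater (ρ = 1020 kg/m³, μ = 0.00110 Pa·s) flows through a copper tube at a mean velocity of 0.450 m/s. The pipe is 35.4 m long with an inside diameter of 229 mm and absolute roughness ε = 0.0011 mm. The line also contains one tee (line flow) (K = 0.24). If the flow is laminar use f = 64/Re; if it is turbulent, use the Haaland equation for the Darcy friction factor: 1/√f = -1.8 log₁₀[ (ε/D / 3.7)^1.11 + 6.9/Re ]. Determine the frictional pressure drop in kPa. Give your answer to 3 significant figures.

ΔP ≈ 0.312 kPa

Reynolds number Re = ρVD/μ = 1020 · 0.45 · 0.229 / 0.0011 = 9.556e+04.
Re > 4000 → turbulent. Relative roughness ε/D = 1.1e-06/0.229 = 4.8e-06. Haaland: 1/√f = -1.8 log₁₀[(4.8e-06/3.7)^1.11 + 6.9/9.556e+04] = -1.8 log₁₀[2.92e-07 + 7.22e-05] = 7.451, so f = 0.01801.
Total minor-loss coefficient ΣK = 1·0.24 = 0.24.
ΔP = [f·L/D + ΣK]·(ρV²/2) = [0.01801·35.4/0.229 + 0.24]·(1020·0.45²/2) = [2.784 + 0.24]·103.3 = 312.3 Pa.
ΔP = 312.3 Pa = 0.312 kPa.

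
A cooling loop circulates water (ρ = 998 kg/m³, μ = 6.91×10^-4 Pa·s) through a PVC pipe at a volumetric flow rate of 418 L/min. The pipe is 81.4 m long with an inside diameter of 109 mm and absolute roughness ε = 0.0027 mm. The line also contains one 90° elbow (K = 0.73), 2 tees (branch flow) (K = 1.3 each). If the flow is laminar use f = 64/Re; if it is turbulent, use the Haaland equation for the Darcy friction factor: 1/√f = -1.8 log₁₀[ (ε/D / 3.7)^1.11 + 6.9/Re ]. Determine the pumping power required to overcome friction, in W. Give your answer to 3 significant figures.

Q = 418 L/min = 418/60000 = 0.006967 m³/s.
Cross-sectional area A = πD²/4 = π(0.109)²/4 = 0.009331 m²; mean velocity V = Q/A = 0.006967/0.009331 = 0.7466 m/s.
Reynolds number Re = ρVD/μ = 998 · 0.7466 · 0.109 / 0.000691 = 1.175e+05.
Re > 4000 → turbulent. Relative roughness ε/D = 2.7e-06/0.109 = 2.48e-05. Haaland: 1/√f = -1.8 log₁₀[(2.48e-05/3.7)^1.11 + 6.9/1.175e+05] = -1.8 log₁₀[1.81e-06 + 5.87e-05] = 7.593, so f = 0.01735.
Total minor-loss coefficient ΣK = 1·0.73 + 2·1.3 = 3.33.
ΔP = [f·L/D + ΣK]·(ρV²/2) = [0.01735·81.4/0.109 + 3.33]·(998·0.7466²/2) = [12.95 + 3.33]·278.1 = 4529 Pa.
Pumping power P = QΔP = 0.006967·4529 = 31.55 W = 31.6 W.

P ≈ 31.6 W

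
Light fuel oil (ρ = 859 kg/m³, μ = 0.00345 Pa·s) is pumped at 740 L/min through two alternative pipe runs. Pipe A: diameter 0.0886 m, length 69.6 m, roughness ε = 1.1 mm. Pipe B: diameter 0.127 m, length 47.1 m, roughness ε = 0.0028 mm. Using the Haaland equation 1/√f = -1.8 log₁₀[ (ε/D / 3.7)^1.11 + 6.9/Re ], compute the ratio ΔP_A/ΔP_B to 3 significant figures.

Pipe A: V = Q/A = 0.01233/0.006165 = 2 m/s; Re = 4.413e+04; ε/D = 0.0124; Haaland → f = 0.04202; ΔP_A = f(L/D)(ρV²/2) = 5.674e+04 Pa.
Pipe B: V = Q/A = 0.01233/0.01267 = 0.9736 m/s; Re = 3.079e+04; ε/D = 2.2e-05; Haaland → f = 0.02321; ΔP_B = f(L/D)(ρV²/2) = 3505 Pa.
ΔP_A/ΔP_B = 5.674e+04/3505 = 16.2.

ΔP_A/ΔP_B ≈ 16.2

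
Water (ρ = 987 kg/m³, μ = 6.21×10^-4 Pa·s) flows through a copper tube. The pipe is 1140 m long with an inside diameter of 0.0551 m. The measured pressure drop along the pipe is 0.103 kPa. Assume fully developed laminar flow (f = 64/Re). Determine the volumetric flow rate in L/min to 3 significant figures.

For laminar flow, f = 64/Re with Re = ρVD/μ, so Darcy-Weisbach reduces to ΔP = 32μLV/D². Solving for V: V = ΔP·D²/(32μL) = 103·(0.0551)²/(32·0.000621·1140) = 0.0138 m/s.
Check: Re = ρVD/μ = 987·0.0138·0.0551/0.000621 = 1209 < 2300, so the laminar assumption holds.
Q = V·A = 0.0138·(π/4·0.0551²) = 3.291e-05 m³/s = 1.97 L/min.

Q ≈ 1.97 L/min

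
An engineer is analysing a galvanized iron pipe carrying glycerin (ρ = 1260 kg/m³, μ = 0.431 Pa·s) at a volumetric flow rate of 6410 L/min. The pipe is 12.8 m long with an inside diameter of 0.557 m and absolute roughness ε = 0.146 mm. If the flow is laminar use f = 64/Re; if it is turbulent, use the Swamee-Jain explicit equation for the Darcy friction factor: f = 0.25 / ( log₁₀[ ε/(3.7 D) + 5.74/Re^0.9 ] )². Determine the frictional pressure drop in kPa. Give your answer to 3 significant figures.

Q = 6410 L/min = 6410/60000 = 0.1068 m³/s.
Cross-sectional area A = πD²/4 = π(0.557)²/4 = 0.2437 m²; mean velocity V = Q/A = 0.1068/0.2437 = 0.4384 m/s.
Reynolds number Re = ρVD/μ = 1260 · 0.4384 · 0.557 / 0.431 = 713.9.
Re < 2300 → laminar flow, so f = 64/Re = 64/713.9 = 0.08964 (the turbulent correlation is not needed).
Darcy-Weisbach: ΔP = f(L/D)(ρV²/2) = 0.08964·(12.8/0.557)·(1260·0.4384²/2) = 0.08964·22.98·121.1 = 249.5 Pa.
ΔP = 249.5 Pa = 0.249 kPa.

ΔP ≈ 0.249 kPa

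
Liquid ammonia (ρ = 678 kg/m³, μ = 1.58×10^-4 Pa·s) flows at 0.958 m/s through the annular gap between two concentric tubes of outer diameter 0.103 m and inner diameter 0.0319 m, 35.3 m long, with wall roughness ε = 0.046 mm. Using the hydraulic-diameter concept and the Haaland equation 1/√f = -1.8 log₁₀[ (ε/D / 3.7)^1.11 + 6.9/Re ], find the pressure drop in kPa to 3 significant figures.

ΔP ≈ 2.92 kPa

Hydraulic diameter D_h = 4A/P = D_o - D_i = 0.103 - 0.0319 = 0.0711 m.
Re = ρVD_h/μ = 678·0.958·0.0711/0.000158 = 2.923e+05.
ε/D_h = 4.6e-05/0.0711 = 0.000647; Haaland gives 1/√f = -1.8 log₁₀[6.75e-05+2.36e-05] = 7.273, so f = 0.01891.
ΔP = f(L/D_h)(ρV²/2) = 0.01891·35.3/0.0711·311.1 = 2920 Pa.
ΔP = 2.92 kPa.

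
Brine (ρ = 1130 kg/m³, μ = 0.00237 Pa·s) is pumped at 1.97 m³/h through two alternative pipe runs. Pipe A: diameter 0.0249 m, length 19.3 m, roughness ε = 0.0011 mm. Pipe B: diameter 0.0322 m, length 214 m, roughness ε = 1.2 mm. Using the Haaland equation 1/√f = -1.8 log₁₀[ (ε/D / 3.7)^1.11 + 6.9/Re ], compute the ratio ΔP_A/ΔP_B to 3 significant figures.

Pipe A: V = Q/A = 0.0005472/0.000487 = 1.124 m/s; Re = 1.334e+04; ε/D = 4.42e-05; Haaland → f = 0.02863; ΔP_A = f(L/D)(ρV²/2) = 1.583e+04 Pa.
Pipe B: V = Q/A = 0.0005472/0.0008143 = 0.672 m/s; Re = 1.032e+04; ε/D = 0.0373; Haaland → f = 0.06547; ΔP_B = f(L/D)(ρV²/2) = 1.11e+05 Pa.
ΔP_A/ΔP_B = 1.583e+04/1.11e+05 = 0.143.

ΔP_A/ΔP_B ≈ 0.143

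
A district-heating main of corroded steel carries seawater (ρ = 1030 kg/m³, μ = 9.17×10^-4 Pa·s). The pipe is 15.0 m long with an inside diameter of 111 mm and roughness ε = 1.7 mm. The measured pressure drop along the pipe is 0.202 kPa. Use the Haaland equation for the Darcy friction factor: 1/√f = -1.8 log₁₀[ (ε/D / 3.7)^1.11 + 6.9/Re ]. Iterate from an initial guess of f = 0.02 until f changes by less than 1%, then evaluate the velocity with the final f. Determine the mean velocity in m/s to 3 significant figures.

Rearranging Darcy-Weisbach: V = √(2·ΔP·D/(f·L·ρ)). With ε/D = 0.0017/0.111 = 0.0153, iterate starting from f = 0.02:
  f = 0.02 → V = √(2·202·0.111/(0.02·15·1030)) = 0.381 m/s; Re = ρVD/μ = 4.75e+04; f → 0.04502
  f = 0.04502 → V = 0.2539 m/s; Re = 3.166e+04; f → 0.04547
Converged (Δf/f < 1%). With the final f = 0.04547: V = √(2·202·0.111/(0.04547·15·1030)) = 0.2526 m/s.

V ≈ 0.253 m/s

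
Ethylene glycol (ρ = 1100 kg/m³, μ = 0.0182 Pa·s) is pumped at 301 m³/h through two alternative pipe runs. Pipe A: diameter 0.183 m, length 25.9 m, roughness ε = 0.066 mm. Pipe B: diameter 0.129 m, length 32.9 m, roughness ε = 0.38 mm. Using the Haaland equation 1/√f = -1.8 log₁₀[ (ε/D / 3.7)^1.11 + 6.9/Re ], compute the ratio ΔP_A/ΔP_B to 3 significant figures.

ΔP_A/ΔP_B ≈ 0.113

Pipe A: V = Q/A = 0.08361/0.0263 = 3.179 m/s; Re = 3.516e+04; ε/D = 0.000361; Haaland → f = 0.02335; ΔP_A = f(L/D)(ρV²/2) = 1.837e+04 Pa.
Pipe B: V = Q/A = 0.08361/0.01307 = 6.397 m/s; Re = 4.988e+04; ε/D = 0.00295; Haaland → f = 0.02835; ΔP_B = f(L/D)(ρV²/2) = 1.627e+05 Pa.
ΔP_A/ΔP_B = 1.837e+04/1.627e+05 = 0.113.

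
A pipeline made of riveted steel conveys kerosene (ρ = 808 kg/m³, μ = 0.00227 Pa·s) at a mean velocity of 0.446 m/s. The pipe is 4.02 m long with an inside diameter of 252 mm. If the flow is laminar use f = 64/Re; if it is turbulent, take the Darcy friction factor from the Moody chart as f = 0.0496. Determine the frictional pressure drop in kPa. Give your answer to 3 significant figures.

Reynolds number Re = ρVD/μ = 808 · 0.446 · 0.252 / 0.00227 = 4.001e+04.
Re > 4000 → turbulent; use the Moody-chart value f = 0.0496.
Darcy-Weisbach: ΔP = f(L/D)(ρV²/2) = 0.0496·(4.02/0.252)·(808·0.446²/2) = 0.0496·15.95·80.36 = 63.59 Pa.
ΔP = 63.59 Pa = 0.0636 kPa.

ΔP ≈ 0.0636 kPa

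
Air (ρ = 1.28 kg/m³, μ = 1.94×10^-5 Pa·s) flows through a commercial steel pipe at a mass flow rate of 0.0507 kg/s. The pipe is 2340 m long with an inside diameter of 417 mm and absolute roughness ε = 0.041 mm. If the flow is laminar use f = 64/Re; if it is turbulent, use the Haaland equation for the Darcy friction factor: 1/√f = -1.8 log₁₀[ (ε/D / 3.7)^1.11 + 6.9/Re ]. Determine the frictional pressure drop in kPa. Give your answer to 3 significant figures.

A = πD²/4 = π(0.417)²/4 = 0.1366 m²; mean velocity V = ṁ/(ρA) = 0.0507/(1.28 · 0.1366) = 0.29 m/s.
Reynolds number Re = ρVD/μ = 1.28 · 0.29 · 0.417 / 1.94e-05 = 7980.
Re > 4000 → turbulent. Relative roughness ε/D = 4.1e-05/0.417 = 9.83e-05. Haaland: 1/√f = -1.8 log₁₀[(9.83e-05/3.7)^1.11 + 6.9/7980] = -1.8 log₁₀[8.34e-06 + 0.000865] = 5.506, so f = 0.03298.
Darcy-Weisbach: ΔP = f(L/D)(ρV²/2) = 0.03298·(2340/0.417)·(1.28·0.29²/2) = 0.03298·5612·0.05383 = 9.964 Pa.
ΔP = 9.964 Pa = 0.00996 kPa.

ΔP ≈ 0.00996 kPa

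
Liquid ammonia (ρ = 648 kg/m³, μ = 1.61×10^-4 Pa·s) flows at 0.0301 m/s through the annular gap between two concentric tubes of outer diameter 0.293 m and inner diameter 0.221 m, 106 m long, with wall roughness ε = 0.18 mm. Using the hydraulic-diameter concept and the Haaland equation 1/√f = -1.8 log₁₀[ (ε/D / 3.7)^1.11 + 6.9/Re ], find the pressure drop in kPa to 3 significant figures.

ΔP ≈ 0.0152 kPa

Hydraulic diameter D_h = 4A/P = D_o - D_i = 0.293 - 0.221 = 0.072 m.
Re = ρVD_h/μ = 648·0.0301·0.072/0.000161 = 8723.
ε/D_h = 0.00018/0.072 = 0.0025; Haaland gives 1/√f = -1.8 log₁₀[0.000303+0.000791] = 5.33, so f = 0.0352.
ΔP = f(L/D_h)(ρV²/2) = 0.0352·106/0.072·0.2935 = 15.21 Pa.
ΔP = 0.0152 kPa.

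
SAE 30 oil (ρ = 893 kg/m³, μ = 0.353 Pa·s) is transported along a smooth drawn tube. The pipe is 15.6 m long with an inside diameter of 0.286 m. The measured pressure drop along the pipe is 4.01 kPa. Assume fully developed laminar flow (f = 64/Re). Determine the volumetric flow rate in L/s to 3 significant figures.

Q ≈ 120 L/s

For laminar flow, f = 64/Re with Re = ρVD/μ, so Darcy-Weisbach reduces to ΔP = 32μLV/D². Solving for V: V = ΔP·D²/(32μL) = 4010·(0.286)²/(32·0.353·15.6) = 1.861 m/s.
Check: Re = ρVD/μ = 893·1.861·0.286/0.353 = 1347 < 2300, so the laminar assumption holds.
Q = V·A = 1.861·(π/4·0.286²) = 0.1196 m³/s = 120 L/s.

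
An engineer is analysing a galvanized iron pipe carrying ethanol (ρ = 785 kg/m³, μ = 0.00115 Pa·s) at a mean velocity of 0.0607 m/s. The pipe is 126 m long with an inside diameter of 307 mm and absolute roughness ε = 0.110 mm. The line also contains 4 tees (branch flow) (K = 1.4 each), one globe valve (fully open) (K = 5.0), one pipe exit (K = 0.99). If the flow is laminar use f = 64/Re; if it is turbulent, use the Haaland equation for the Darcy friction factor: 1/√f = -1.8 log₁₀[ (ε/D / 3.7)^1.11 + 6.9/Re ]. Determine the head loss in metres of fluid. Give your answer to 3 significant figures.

h_f ≈ 0.00444 m

Reynolds number Re = ρVD/μ = 785 · 0.0607 · 0.307 / 0.00115 = 1.272e+04.
Re > 4000 → turbulent. Relative roughness ε/D = 0.00011/0.307 = 0.000358. Haaland: 1/√f = -1.8 log₁₀[(0.000358/3.7)^1.11 + 6.9/1.272e+04] = -1.8 log₁₀[3.5e-05 + 0.000542] = 5.829, so f = 0.02943.
Total minor-loss coefficient ΣK = 4·1.4 + 1·5 + 1·0.99 = 11.6.
ΔP = [f·L/D + ΣK]·(ρV²/2) = [0.02943·126/0.307 + 11.6]·(785·0.0607²/2) = [12.08 + 11.6]·1.446 = 34.23 Pa.
Head loss h_f = ΔP/(ρg) = 34.23/(785·9.81) = 0.00444 m.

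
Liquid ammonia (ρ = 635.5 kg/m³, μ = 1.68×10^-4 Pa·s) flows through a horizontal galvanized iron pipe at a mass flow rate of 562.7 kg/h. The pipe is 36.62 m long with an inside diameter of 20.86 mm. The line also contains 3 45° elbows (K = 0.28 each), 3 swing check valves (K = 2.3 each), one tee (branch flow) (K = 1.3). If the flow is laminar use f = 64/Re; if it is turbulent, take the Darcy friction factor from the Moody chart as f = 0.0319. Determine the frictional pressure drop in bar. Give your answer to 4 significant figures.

ṁ = 562.7 kg/h = 562.7/3600 = 0.1563 kg/s.
A = πD²/4 = π(0.02086)²/4 = 0.0003418 m²; mean velocity V = ṁ/(ρA) = 0.1563/(635.5 · 0.0003418) = 0.7197 m/s.
Reynolds number Re = ρVD/μ = 635.5 · 0.7197 · 0.02086 / 0.000168 = 5.679e+04.
Re > 4000 → turbulent; use the Moody-chart value f = 0.0319.
Total minor-loss coefficient ΣK = 3·0.28 + 3·2.3 + 1·1.3 = 9.04.
ΔP = [f·L/D + ΣK]·(ρV²/2) = [0.0319·36.62/0.02086 + 9.04]·(635.5·0.7197²/2) = [56 + 9.04]·164.6 = 1.07e+04 Pa.
ΔP = 1.07e+04 Pa = 0.1070 bar.

ΔP ≈ 0.1070 bar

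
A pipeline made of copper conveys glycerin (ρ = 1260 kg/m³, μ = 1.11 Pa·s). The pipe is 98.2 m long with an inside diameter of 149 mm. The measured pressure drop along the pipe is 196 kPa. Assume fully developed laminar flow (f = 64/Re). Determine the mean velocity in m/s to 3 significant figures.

V ≈ 1.25 m/s

For laminar flow, f = 64/Re with Re = ρVD/μ, so Darcy-Weisbach reduces to ΔP = 32μLV/D². Solving for V: V = ΔP·D²/(32μL) = 1.96e+05·(0.149)²/(32·1.11·98.2) = 1.248 m/s.
Check: Re = ρVD/μ = 1260·1.248·0.149/1.11 = 211 < 2300, so the laminar assumption holds.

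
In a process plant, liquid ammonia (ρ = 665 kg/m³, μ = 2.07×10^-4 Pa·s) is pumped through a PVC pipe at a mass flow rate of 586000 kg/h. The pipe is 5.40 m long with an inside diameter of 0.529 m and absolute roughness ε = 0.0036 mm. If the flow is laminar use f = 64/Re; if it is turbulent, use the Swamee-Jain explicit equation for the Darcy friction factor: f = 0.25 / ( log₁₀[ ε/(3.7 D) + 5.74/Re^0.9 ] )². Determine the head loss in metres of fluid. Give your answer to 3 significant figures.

h_f ≈ 0.00691 m

ṁ = 586000 kg/h = 586000/3600 = 162.8 kg/s.
A = πD²/4 = π(0.529)²/4 = 0.2198 m²; mean velocity V = ṁ/(ρA) = 162.8/(665 · 0.2198) = 1.114 m/s.
Reynolds number Re = ρVD/μ = 665 · 1.114 · 0.529 / 0.000207 = 1.893e+06.
Re > 4000 → turbulent. Relative roughness ε/D = 3.6e-06/0.529 = 6.81e-06. Swamee-Jain: f = 0.25/(log₁₀[6.81e-06/3.7 + 5.74/1.893e+06^0.9])² = 0.25/(log₁₀[1.84e-06 + 1.29e-05])² = 0.25/(-4.832)² = 0.01071.
Darcy-Weisbach: ΔP = f(L/D)(ρV²/2) = 0.01071·(5.4/0.529)·(665·1.114²/2) = 0.01071·10.21·412.4 = 45.07 Pa.
Head loss h_f = ΔP/(ρg) = 45.07/(665·9.81) = 0.00691 m.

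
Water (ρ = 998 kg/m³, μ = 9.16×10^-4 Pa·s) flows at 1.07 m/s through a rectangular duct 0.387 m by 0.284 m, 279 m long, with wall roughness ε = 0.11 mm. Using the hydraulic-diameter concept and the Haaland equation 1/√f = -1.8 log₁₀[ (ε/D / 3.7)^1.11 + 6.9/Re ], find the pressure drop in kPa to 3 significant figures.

Hydraulic diameter D_h = 4A/P = 4·(0.387·0.284)/(2·(0.387+0.284)) = 0.4396/1.342 = 0.3276 m.
Re = ρVD_h/μ = 998·1.07·0.3276/0.000916 = 3.819e+05.
ε/D_h = 0.00011/0.3276 = 0.000336; Haaland gives 1/√f = -1.8 log₁₀[3.26e-05+1.81e-05] = 7.731, so f = 0.01673.
ΔP = f(L/D_h)(ρV²/2) = 0.01673·279/0.3276·571.3 = 8140 Pa.
ΔP = 8.14 kPa.

ΔP ≈ 8.14 kPa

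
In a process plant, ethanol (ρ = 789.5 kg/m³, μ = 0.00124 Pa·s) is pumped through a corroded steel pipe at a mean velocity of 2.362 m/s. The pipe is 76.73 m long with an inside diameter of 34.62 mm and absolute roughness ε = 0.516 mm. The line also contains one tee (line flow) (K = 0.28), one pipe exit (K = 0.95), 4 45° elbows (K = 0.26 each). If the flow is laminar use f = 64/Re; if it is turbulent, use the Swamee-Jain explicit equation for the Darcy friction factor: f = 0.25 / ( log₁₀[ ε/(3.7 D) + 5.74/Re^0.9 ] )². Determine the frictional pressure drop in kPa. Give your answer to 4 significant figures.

ΔP ≈ 223.9 kPa

Reynolds number Re = ρVD/μ = 789.5 · 2.362 · 0.03462 / 0.00124 = 5.206e+04.
Re > 4000 → turbulent. Relative roughness ε/D = 0.000516/0.03462 = 0.0149. Swamee-Jain: f = 0.25/(log₁₀[0.0149/3.7 + 5.74/5.206e+04^0.9])² = 0.25/(log₁₀[0.00403 + 0.000327])² = 0.25/(-2.361)² = 0.04485.
Total minor-loss coefficient ΣK = 1·0.28 + 1·0.95 + 4·0.26 = 2.27.
ΔP = [f·L/D + ΣK]·(ρV²/2) = [0.04485·76.73/0.03462 + 2.27]·(789.5·2.362²/2) = [99.4 + 2.27]·2202 = 2.239e+05 Pa.
ΔP = 2.239e+05 Pa = 223.9 kPa.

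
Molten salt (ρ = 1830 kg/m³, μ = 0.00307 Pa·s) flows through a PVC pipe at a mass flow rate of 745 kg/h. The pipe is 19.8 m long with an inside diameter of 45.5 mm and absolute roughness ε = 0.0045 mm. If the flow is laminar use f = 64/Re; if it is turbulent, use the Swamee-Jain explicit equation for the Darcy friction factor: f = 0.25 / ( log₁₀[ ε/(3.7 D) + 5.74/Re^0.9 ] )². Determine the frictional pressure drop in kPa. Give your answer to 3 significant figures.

ΔP ≈ 0.0653 kPa

ṁ = 745 kg/h = 745/3600 = 0.2069 kg/s.
A = πD²/4 = π(0.0455)²/4 = 0.001626 m²; mean velocity V = ṁ/(ρA) = 0.2069/(1830 · 0.001626) = 0.06955 m/s.
Reynolds number Re = ρVD/μ = 1830 · 0.06955 · 0.0455 / 0.00307 = 1886.
Re < 2300 → laminar flow, so f = 64/Re = 64/1886 = 0.03393 (the turbulent correlation is not needed).
Darcy-Weisbach: ΔP = f(L/D)(ρV²/2) = 0.03393·(19.8/0.0455)·(1830·0.06955²/2) = 0.03393·435.2·4.426 = 65.35 Pa.
ΔP = 65.35 Pa = 0.0653 kPa.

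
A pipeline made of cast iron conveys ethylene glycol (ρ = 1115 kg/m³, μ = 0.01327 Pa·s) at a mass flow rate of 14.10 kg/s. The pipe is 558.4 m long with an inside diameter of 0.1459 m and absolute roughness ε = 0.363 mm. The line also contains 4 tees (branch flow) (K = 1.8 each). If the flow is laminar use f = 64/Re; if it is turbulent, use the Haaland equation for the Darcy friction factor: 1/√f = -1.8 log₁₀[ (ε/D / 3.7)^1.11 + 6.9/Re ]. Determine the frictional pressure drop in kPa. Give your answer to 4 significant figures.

A = πD²/4 = π(0.1459)²/4 = 0.01672 m²; mean velocity V = ṁ/(ρA) = 14.1/(1115 · 0.01672) = 0.7564 m/s.
Reynolds number Re = ρVD/μ = 1115 · 0.7564 · 0.1459 / 0.0133 = 9273.
Re > 4000 → turbulent. Relative roughness ε/D = 0.000363/0.1459 = 0.00249. Haaland: 1/√f = -1.8 log₁₀[(0.00249/3.7)^1.11 + 6.9/9273] = -1.8 log₁₀[0.000301 + 0.000744] = 5.365, so f = 0.03474.
Total minor-loss coefficient ΣK = 4·1.8 = 7.2.
ΔP = [f·L/D + ΣK]·(ρV²/2) = [0.03474·558.4/0.1459 + 7.2]·(1115·0.7564²/2) = [132.9 + 7.2]·319 = 4.47e+04 Pa.
ΔP = 4.47e+04 Pa = 44.70 kPa.

ΔP ≈ 44.70 kPa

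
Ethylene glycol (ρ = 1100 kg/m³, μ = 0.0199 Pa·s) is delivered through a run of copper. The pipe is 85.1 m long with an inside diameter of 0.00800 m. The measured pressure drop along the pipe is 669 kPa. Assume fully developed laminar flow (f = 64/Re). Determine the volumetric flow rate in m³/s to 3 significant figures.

For laminar flow, f = 64/Re with Re = ρVD/μ, so Darcy-Weisbach reduces to ΔP = 32μLV/D². Solving for V: V = ΔP·D²/(32μL) = 6.69e+05·(0.008)²/(32·0.0199·85.1) = 0.7901 m/s.
Check: Re = ρVD/μ = 1100·0.7901·0.008/0.0199 = 349.4 < 2300, so the laminar assumption holds.
Q = V·A = 0.7901·(π/4·0.008²) = 3.971e-05 m³/s = 3.97×10^-5 m³/s.

Q ≈ 3.97×10^-5 m³/s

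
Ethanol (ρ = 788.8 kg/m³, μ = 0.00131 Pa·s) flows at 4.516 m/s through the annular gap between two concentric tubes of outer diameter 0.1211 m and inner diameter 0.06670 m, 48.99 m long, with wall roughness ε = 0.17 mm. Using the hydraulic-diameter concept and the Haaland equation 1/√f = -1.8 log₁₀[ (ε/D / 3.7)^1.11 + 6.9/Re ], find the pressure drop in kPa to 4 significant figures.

Hydraulic diameter D_h = 4A/P = D_o - D_i = 0.1211 - 0.0667 = 0.0544 m.
Re = ρVD_h/μ = 788.8·4.516·0.0544/0.00131 = 1.479e+05.
ε/D_h = 0.00017/0.0544 = 0.00313; Haaland gives 1/√f = -1.8 log₁₀[0.000388+4.66e-05] = 6.052, so f = 0.0273.
ΔP = f(L/D_h)(ρV²/2) = 0.0273·48.99/0.0544·8043 = 1.978e+05 Pa.
ΔP = 197.8 kPa.

ΔP ≈ 197.8 kPa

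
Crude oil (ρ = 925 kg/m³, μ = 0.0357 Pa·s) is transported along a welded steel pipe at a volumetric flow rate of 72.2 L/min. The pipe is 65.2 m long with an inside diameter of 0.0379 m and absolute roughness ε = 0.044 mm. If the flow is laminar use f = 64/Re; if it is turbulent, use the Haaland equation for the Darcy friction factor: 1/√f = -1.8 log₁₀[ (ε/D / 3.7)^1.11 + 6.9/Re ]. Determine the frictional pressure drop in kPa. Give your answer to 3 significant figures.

ΔP ≈ 55.3 kPa

Q = 72.2 L/min = 72.2/60000 = 0.001203 m³/s.
Cross-sectional area A = πD²/4 = π(0.0379)²/4 = 0.001128 m²; mean velocity V = Q/A = 0.001203/0.001128 = 1.067 m/s.
Reynolds number Re = ρVD/μ = 925 · 1.067 · 0.0379 / 0.0357 = 1047.
Re < 2300 → laminar flow, so f = 64/Re = 64/1047 = 0.0611 (the turbulent correlation is not needed).
Darcy-Weisbach: ΔP = f(L/D)(ρV²/2) = 0.0611·(65.2/0.0379)·(925·1.067²/2) = 0.0611·1720·526.2 = 5.531e+04 Pa.
ΔP = 5.531e+04 Pa = 55.3 kPa.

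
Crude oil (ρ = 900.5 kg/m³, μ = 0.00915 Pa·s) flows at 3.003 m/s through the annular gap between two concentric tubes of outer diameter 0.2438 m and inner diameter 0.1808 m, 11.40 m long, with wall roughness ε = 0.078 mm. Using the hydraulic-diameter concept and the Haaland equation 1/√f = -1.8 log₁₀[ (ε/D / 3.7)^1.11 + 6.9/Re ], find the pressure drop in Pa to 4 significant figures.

Hydraulic diameter D_h = 4A/P = D_o - D_i = 0.2438 - 0.1808 = 0.063 m.
Re = ρVD_h/μ = 900.5·3.003·0.063/0.00915 = 1.862e+04.
ε/D_h = 7.8e-05/0.063 = 0.00124; Haaland gives 1/√f = -1.8 log₁₀[0.000139+0.000371] = 5.927, so f = 0.02846.
ΔP = f(L/D_h)(ρV²/2) = 0.02846·11.4/0.063·4060 = 2.091e+04 Pa.

ΔP ≈ 20910 Pa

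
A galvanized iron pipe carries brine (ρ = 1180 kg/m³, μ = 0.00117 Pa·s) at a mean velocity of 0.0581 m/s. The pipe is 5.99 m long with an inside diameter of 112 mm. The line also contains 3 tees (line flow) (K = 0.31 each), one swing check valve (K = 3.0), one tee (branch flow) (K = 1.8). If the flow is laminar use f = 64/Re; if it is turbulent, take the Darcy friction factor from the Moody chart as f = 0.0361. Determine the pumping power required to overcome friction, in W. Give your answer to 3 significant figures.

P ≈ 0.00873 W

Reynolds number Re = ρVD/μ = 1180 · 0.0581 · 0.112 / 0.00117 = 6563.
Re > 4000 → turbulent; use the Moody-chart value f = 0.0361.
Total minor-loss coefficient ΣK = 3·0.31 + 1·3 + 1·1.8 = 5.73.
ΔP = [f·L/D + ΣK]·(ρV²/2) = [0.0361·5.99/0.112 + 5.73]·(1180·0.0581²/2) = [1.931 + 5.73]·1.992 = 15.26 Pa.
Q = V·A = 0.0581·0.009852 = 0.0005724 m³/s.
Pumping power P = QΔP = 0.0005724·15.26 = 0.008733 W = 0.00873 W.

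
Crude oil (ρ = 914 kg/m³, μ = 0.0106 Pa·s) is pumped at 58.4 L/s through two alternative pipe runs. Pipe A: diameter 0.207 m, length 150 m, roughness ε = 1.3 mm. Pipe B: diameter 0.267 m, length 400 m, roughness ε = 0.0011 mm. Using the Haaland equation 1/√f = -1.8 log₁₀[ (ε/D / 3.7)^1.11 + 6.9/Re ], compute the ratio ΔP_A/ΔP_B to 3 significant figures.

Pipe A: V = Q/A = 0.0584/0.03365 = 1.735 m/s; Re = 3.097e+04; ε/D = 0.00628; Haaland → f = 0.03492; ΔP_A = f(L/D)(ρV²/2) = 3.482e+04 Pa.
Pipe B: V = Q/A = 0.0584/0.05599 = 1.043 m/s; Re = 2.401e+04; ε/D = 4.12e-06; Haaland → f = 0.02461; ΔP_B = f(L/D)(ρV²/2) = 1.833e+04 Pa.
ΔP_A/ΔP_B = 3.482e+04/1.833e+04 = 1.90.

ΔP_A/ΔP_B ≈ 1.90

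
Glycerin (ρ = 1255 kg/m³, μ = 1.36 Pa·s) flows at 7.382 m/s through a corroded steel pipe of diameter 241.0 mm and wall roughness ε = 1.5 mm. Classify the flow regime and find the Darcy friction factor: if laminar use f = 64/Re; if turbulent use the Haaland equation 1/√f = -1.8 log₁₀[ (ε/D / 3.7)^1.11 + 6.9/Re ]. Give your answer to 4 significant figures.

f ≈ 0.03898

Re = ρVD/μ = 1255·7.382·0.241/1.36 = 1642.
Re < 2300 → laminar, so f = 64/Re = 0.03898 (roughness is irrelevant in laminar flow).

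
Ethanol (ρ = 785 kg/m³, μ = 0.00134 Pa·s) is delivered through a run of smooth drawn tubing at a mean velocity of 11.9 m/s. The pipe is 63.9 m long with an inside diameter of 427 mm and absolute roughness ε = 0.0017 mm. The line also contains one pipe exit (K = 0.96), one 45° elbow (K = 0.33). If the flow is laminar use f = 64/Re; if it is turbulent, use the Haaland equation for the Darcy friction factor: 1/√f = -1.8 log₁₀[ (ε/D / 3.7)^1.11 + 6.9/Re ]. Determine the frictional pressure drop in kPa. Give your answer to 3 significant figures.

ΔP ≈ 154 kPa

Reynolds number Re = ρVD/μ = 785 · 11.9 · 0.427 / 0.00134 = 2.977e+06.
Re > 4000 → turbulent. Relative roughness ε/D = 1.7e-06/0.427 = 3.98e-06. Haaland: 1/√f = -1.8 log₁₀[(3.98e-06/3.7)^1.11 + 6.9/2.977e+06] = -1.8 log₁₀[2.37e-07 + 2.32e-06] = 10.07, so f = 0.009868.
Total minor-loss coefficient ΣK = 1·0.96 + 1·0.33 = 1.29.
ΔP = [f·L/D + ΣK]·(ρV²/2) = [0.009868·63.9/0.427 + 1.29]·(785·11.9²/2) = [1.477 + 1.29]·5.558e+04 = 1.538e+05 Pa.
ΔP = 1.538e+05 Pa = 154 kPa.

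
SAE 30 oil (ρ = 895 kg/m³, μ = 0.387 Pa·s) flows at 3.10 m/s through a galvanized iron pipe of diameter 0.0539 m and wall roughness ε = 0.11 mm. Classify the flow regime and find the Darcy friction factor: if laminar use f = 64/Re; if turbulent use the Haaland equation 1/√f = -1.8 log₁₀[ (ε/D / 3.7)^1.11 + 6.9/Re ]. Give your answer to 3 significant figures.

f ≈ 0.166

Re = ρVD/μ = 895·3.1·0.0539/0.387 = 386.4.
Re < 2300 → laminar, so f = 64/Re = 0.1656 (roughness is irrelevant in laminar flow).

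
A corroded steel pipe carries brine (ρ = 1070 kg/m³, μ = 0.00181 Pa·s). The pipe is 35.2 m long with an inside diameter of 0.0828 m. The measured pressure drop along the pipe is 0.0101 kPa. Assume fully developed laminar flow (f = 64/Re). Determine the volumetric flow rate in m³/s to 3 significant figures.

Q ≈ 1.83×10^-4 m³/s

For laminar flow, f = 64/Re with Re = ρVD/μ, so Darcy-Weisbach reduces to ΔP = 32μLV/D². Solving for V: V = ΔP·D²/(32μL) = 10.1·(0.0828)²/(32·0.00181·35.2) = 0.03396 m/s.
Check: Re = ρVD/μ = 1070·0.03396·0.0828/0.00181 = 1662 < 2300, so the laminar assumption holds.
Q = V·A = 0.03396·(π/4·0.0828²) = 0.0001829 m³/s = 1.83×10^-4 m³/s.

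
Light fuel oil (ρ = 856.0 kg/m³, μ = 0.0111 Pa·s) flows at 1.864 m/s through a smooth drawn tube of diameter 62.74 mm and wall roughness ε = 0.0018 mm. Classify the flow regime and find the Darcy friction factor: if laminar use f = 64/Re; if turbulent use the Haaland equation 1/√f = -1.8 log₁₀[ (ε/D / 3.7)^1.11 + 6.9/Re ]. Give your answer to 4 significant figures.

f ≈ 0.03181

Re = ρVD/μ = 856·1.864·0.06274/0.0111 = 9019.
Re > 4000 → turbulent. ε/D = 1.8e-06/0.06274 = 2.87e-05; Haaland: 1/√f = -1.8 log₁₀[2.13e-06 + 0.000765] = 5.607, so f = 0.03181.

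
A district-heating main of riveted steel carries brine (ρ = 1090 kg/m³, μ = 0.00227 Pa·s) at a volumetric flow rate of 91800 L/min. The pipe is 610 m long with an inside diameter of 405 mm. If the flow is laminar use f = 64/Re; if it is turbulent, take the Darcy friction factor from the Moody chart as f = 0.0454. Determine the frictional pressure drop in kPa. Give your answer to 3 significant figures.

Q = 91800 L/min = 91800/60000 = 1.53 m³/s.
Cross-sectional area A = πD²/4 = π(0.405)²/4 = 0.1288 m²; mean velocity V = Q/A = 1.53/0.1288 = 11.88 m/s.
Reynolds number Re = ρVD/μ = 1090 · 11.88 · 0.405 / 0.00227 = 2.31e+06.
Re > 4000 → turbulent; use the Moody-chart value f = 0.0454.
Darcy-Weisbach: ΔP = f(L/D)(ρV²/2) = 0.0454·(610/0.405)·(1090·11.88²/2) = 0.0454·1506·7.687e+04 = 5.257e+06 Pa.
ΔP = 5.257e+06 Pa = 5260 kPa.

ΔP ≈ 5260 kPa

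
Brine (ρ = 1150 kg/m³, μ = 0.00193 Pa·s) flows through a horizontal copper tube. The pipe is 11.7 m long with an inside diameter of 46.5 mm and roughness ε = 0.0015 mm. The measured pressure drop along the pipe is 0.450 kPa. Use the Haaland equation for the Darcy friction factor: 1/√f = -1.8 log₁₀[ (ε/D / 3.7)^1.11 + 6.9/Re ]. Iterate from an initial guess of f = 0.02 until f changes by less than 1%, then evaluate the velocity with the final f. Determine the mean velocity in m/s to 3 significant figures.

V ≈ 0.311 m/s

Rearranging Darcy-Weisbach: V = √(2·ΔP·D/(f·L·ρ)). With ε/D = 1.5e-06/0.0465 = 3.23e-05, iterate starting from f = 0.02:
  f = 0.02 → V = √(2·450·0.0465/(0.02·11.7·1150)) = 0.3944 m/s; Re = ρVD/μ = 1.093e+04; f → 0.03018
  f = 0.03018 → V = 0.321 m/s; Re = 8895; f → 0.03193
  f = 0.03193 → V = 0.3121 m/s; Re = 8647; f → 0.03218
Converged (Δf/f < 1%). With the final f = 0.03218: V = √(2·450·0.0465/(0.03218·11.7·1150)) = 0.3109 m/s.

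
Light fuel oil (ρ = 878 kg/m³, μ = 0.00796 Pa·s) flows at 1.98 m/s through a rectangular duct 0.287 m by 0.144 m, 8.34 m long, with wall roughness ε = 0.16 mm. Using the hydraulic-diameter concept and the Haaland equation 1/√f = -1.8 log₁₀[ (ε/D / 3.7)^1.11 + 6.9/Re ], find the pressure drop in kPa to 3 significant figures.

ΔP ≈ 1.79 kPa

Hydraulic diameter D_h = 4A/P = 4·(0.287·0.144)/(2·(0.287+0.144)) = 0.1653/0.862 = 0.1918 m.
Re = ρVD_h/μ = 878·1.98·0.1918/0.00796 = 4.188e+04.
ε/D_h = 0.00016/0.1918 = 0.000834; Haaland gives 1/√f = -1.8 log₁₀[8.95e-05+0.000165] = 6.47, so f = 0.02389.
ΔP = f(L/D_h)(ρV²/2) = 0.02389·8.34/0.1918·1721 = 1788 Pa.
ΔP = 1.79 kPa.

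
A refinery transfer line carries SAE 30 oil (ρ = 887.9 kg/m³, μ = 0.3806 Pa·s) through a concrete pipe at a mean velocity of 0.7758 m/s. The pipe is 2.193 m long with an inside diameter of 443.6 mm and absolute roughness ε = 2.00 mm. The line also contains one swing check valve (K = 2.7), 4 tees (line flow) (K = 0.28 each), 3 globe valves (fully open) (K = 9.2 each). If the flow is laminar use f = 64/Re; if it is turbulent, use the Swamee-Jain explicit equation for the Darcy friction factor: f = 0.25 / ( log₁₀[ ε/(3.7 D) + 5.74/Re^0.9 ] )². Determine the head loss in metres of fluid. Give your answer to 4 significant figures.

h_f ≈ 0.9759 m

Reynolds number Re = ρVD/μ = 887.9 · 0.7758 · 0.4436 / 0.381 = 802.9.
Re < 2300 → laminar flow, so f = 64/Re = 64/802.9 = 0.07972 (the turbulent correlation is not needed).
Total minor-loss coefficient ΣK = 1·2.7 + 4·0.28 + 3·9.2 = 31.4.
ΔP = [f·L/D + ΣK]·(ρV²/2) = [0.07972·2.193/0.4436 + 31.4]·(887.9·0.7758²/2) = [0.3941 + 31.4]·267.2 = 8501 Pa.
Head loss h_f = ΔP/(ρg) = 8501/(887.9·9.81) = 0.9759 m.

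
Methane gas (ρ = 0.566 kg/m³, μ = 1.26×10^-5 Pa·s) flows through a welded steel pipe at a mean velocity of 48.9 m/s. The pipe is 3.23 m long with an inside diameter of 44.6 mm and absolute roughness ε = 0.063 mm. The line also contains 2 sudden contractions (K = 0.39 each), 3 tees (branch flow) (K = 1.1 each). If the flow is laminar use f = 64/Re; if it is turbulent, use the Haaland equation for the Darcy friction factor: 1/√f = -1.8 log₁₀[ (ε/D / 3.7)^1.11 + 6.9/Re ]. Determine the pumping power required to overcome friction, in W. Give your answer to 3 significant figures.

P ≈ 298 W

Reynolds number Re = ρVD/μ = 0.566 · 48.9 · 0.0446 / 1.26e-05 = 9.797e+04.
Re > 4000 → turbulent. Relative roughness ε/D = 6.3e-05/0.0446 = 0.00141. Haaland: 1/√f = -1.8 log₁₀[(0.00141/3.7)^1.11 + 6.9/9.797e+04] = -1.8 log₁₀[0.000161 + 7.04e-05] = 6.545, so f = 0.02334.
Total minor-loss coefficient ΣK = 2·0.39 + 3·1.1 = 4.08.
ΔP = [f·L/D + ΣK]·(ρV²/2) = [0.02334·3.23/0.0446 + 4.08]·(0.566·48.9²/2) = [1.69 + 4.08]·676.7 = 3905 Pa.
Q = V·A = 48.9·0.001562 = 0.0764 m³/s.
Pumping power P = QΔP = 0.0764·3905 = 298.3 W = 298 W.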